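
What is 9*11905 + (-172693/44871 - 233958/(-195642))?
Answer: 52253633331439/487702899 ≈ 1.0714e+5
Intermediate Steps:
9*11905 + (-172693/44871 - 233958/(-195642)) = 107145 + (-172693*1/44871 - 233958*(-1/195642)) = 107145 + (-172693/44871 + 38993/32607) = 107145 - 1293781916/487702899 = 52253633331439/487702899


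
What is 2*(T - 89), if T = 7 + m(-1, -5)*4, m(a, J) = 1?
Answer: -156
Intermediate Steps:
T = 11 (T = 7 + 1*4 = 7 + 4 = 11)
2*(T - 89) = 2*(11 - 89) = 2*(-78) = -156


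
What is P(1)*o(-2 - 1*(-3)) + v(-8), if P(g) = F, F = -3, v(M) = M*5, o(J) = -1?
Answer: -37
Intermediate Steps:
v(M) = 5*M
P(g) = -3
P(1)*o(-2 - 1*(-3)) + v(-8) = -3*(-1) + 5*(-8) = 3 - 40 = -37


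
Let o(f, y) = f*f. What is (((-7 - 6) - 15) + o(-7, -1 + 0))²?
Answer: 441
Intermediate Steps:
o(f, y) = f²
(((-7 - 6) - 15) + o(-7, -1 + 0))² = (((-7 - 6) - 15) + (-7)²)² = ((-13 - 15) + 49)² = (-28 + 49)² = 21² = 441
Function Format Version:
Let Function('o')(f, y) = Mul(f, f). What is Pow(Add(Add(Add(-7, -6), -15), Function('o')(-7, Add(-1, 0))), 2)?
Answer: 441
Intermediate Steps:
Function('o')(f, y) = Pow(f, 2)
Pow(Add(Add(Add(-7, -6), -15), Function('o')(-7, Add(-1, 0))), 2) = Pow(Add(Add(Add(-7, -6), -15), Pow(-7, 2)), 2) = Pow(Add(Add(-13, -15), 49), 2) = Pow(Add(-28, 49), 2) = Pow(21, 2) = 441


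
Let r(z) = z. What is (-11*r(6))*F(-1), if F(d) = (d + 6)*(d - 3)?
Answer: 1320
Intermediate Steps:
F(d) = (-3 + d)*(6 + d) (F(d) = (6 + d)*(-3 + d) = (-3 + d)*(6 + d))
(-11*r(6))*F(-1) = (-11*6)*(-18 + (-1)² + 3*(-1)) = -66*(-18 + 1 - 3) = -66*(-20) = 1320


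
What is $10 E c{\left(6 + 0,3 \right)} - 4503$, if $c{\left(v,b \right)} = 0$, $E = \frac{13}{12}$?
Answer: $-4503$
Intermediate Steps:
$E = \frac{13}{12}$ ($E = 13 \cdot \frac{1}{12} = \frac{13}{12} \approx 1.0833$)
$10 E c{\left(6 + 0,3 \right)} - 4503 = 10 \cdot \frac{13}{12} \cdot 0 - 4503 = \frac{65}{6} \cdot 0 - 4503 = 0 - 4503 = -4503$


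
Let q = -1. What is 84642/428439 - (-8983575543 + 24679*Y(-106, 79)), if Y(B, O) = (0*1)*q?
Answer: 1282971374050673/142813 ≈ 8.9836e+9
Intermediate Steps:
Y(B, O) = 0 (Y(B, O) = (0*1)*(-1) = 0*(-1) = 0)
84642/428439 - (-8983575543 + 24679*Y(-106, 79)) = 84642/428439 - 24679/(1/(0 - 364017)) = 84642*(1/428439) - 24679/(1/(-364017)) = 28214/142813 - 24679/(-1/364017) = 28214/142813 - 24679*(-364017) = 28214/142813 + 8983575543 = 1282971374050673/142813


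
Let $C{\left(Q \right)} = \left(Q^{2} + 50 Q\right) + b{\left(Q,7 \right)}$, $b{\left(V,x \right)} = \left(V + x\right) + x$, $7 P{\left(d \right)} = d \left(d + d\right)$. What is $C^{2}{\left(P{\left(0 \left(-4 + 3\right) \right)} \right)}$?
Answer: $196$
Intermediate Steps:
$P{\left(d \right)} = \frac{2 d^{2}}{7}$ ($P{\left(d \right)} = \frac{d \left(d + d\right)}{7} = \frac{d 2 d}{7} = \frac{2 d^{2}}{7}$)
$b{\left(V,x \right)} = V + 2 x$
$C{\left(Q \right)} = 14 + Q^{2} + 51 Q$ ($C{\left(Q \right)} = \left(Q^{2} + 50 Q\right) + \left(Q + 2 \cdot 7\right) = \left(Q^{2} + 50 Q\right) + \left(Q + 14\right) = \left(Q^{2} + 50 Q\right) + \left(14 + Q\right) = 14 + Q^{2} + 51 Q$)
$C^{2}{\left(P{\left(0 \left(-4 + 3\right) \right)} \right)} = \left(14 + \left(\frac{2 \left(0 \left(-4 + 3\right)\right)^{2}}{7}\right)^{2} + 51 \frac{2 \left(0 \left(-4 + 3\right)\right)^{2}}{7}\right)^{2} = \left(14 + \left(\frac{2 \left(0 \left(-1\right)\right)^{2}}{7}\right)^{2} + 51 \frac{2 \left(0 \left(-1\right)\right)^{2}}{7}\right)^{2} = \left(14 + \left(\frac{2 \cdot 0^{2}}{7}\right)^{2} + 51 \frac{2 \cdot 0^{2}}{7}\right)^{2} = \left(14 + \left(\frac{2}{7} \cdot 0\right)^{2} + 51 \cdot \frac{2}{7} \cdot 0\right)^{2} = \left(14 + 0^{2} + 51 \cdot 0\right)^{2} = \left(14 + 0 + 0\right)^{2} = 14^{2} = 196$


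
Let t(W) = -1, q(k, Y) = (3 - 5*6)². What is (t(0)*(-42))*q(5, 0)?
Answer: 30618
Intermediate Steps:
q(k, Y) = 729 (q(k, Y) = (3 - 30)² = (-27)² = 729)
(t(0)*(-42))*q(5, 0) = -1*(-42)*729 = 42*729 = 30618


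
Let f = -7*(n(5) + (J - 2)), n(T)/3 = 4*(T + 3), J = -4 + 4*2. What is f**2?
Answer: 470596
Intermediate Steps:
J = 4 (J = -4 + 8 = 4)
n(T) = 36 + 12*T (n(T) = 3*(4*(T + 3)) = 3*(4*(3 + T)) = 3*(12 + 4*T) = 36 + 12*T)
f = -686 (f = -7*((36 + 12*5) + (4 - 2)) = -7*((36 + 60) + 2) = -7*(96 + 2) = -7*98 = -686)
f**2 = (-686)**2 = 470596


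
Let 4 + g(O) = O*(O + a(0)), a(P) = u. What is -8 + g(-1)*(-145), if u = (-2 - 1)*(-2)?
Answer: 1297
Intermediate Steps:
u = 6 (u = -3*(-2) = 6)
a(P) = 6
g(O) = -4 + O*(6 + O) (g(O) = -4 + O*(O + 6) = -4 + O*(6 + O))
-8 + g(-1)*(-145) = -8 + (-4 + (-1)² + 6*(-1))*(-145) = -8 + (-4 + 1 - 6)*(-145) = -8 - 9*(-145) = -8 + 1305 = 1297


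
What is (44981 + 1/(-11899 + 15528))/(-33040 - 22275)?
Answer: -32647210/40147627 ≈ -0.81318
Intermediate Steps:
(44981 + 1/(-11899 + 15528))/(-33040 - 22275) = (44981 + 1/3629)/(-55315) = (44981 + 1/3629)*(-1/55315) = (163236050/3629)*(-1/55315) = -32647210/40147627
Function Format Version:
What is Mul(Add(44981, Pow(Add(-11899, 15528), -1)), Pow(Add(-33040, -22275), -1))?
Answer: Rational(-32647210, 40147627) ≈ -0.81318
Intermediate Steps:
Mul(Add(44981, Pow(Add(-11899, 15528), -1)), Pow(Add(-33040, -22275), -1)) = Mul(Add(44981, Pow(3629, -1)), Pow(-55315, -1)) = Mul(Add(44981, Rational(1, 3629)), Rational(-1, 55315)) = Mul(Rational(163236050, 3629), Rational(-1, 55315)) = Rational(-32647210, 40147627)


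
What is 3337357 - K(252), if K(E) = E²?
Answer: 3273853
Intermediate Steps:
3337357 - K(252) = 3337357 - 1*252² = 3337357 - 1*63504 = 3337357 - 63504 = 3273853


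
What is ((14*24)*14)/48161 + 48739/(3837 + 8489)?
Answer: 2405300483/593632486 ≈ 4.0518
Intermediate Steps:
((14*24)*14)/48161 + 48739/(3837 + 8489) = (336*14)*(1/48161) + 48739/12326 = 4704*(1/48161) + 48739*(1/12326) = 4704/48161 + 48739/12326 = 2405300483/593632486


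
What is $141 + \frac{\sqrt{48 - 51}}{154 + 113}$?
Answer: $141 + \frac{i \sqrt{3}}{267} \approx 141.0 + 0.0064871 i$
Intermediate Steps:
$141 + \frac{\sqrt{48 - 51}}{154 + 113} = 141 + \frac{\sqrt{-3}}{267} = 141 + i \sqrt{3} \cdot \frac{1}{267} = 141 + \frac{i \sqrt{3}}{267}$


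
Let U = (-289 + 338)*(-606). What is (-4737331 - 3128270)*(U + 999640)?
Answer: -7629208227546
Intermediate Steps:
U = -29694 (U = 49*(-606) = -29694)
(-4737331 - 3128270)*(U + 999640) = (-4737331 - 3128270)*(-29694 + 999640) = -7865601*969946 = -7629208227546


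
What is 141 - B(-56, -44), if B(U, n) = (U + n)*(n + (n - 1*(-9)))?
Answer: -7759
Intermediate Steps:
B(U, n) = (9 + 2*n)*(U + n) (B(U, n) = (U + n)*(n + (n + 9)) = (U + n)*(n + (9 + n)) = (U + n)*(9 + 2*n) = (9 + 2*n)*(U + n))
141 - B(-56, -44) = 141 - (2*(-44)**2 + 9*(-56) + 9*(-44) + 2*(-56)*(-44)) = 141 - (2*1936 - 504 - 396 + 4928) = 141 - (3872 - 504 - 396 + 4928) = 141 - 1*7900 = 141 - 7900 = -7759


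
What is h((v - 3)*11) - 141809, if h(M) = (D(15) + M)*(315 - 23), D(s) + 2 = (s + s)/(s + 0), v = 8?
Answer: -125749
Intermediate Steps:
D(s) = 0 (D(s) = -2 + (s + s)/(s + 0) = -2 + (2*s)/s = -2 + 2 = 0)
h(M) = 292*M (h(M) = (0 + M)*(315 - 23) = M*292 = 292*M)
h((v - 3)*11) - 141809 = 292*((8 - 3)*11) - 141809 = 292*(5*11) - 141809 = 292*55 - 141809 = 16060 - 141809 = -125749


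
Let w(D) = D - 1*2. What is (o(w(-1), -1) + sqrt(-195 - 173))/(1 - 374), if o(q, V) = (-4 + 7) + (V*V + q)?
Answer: -1/373 - 4*I*sqrt(23)/373 ≈ -0.002681 - 0.05143*I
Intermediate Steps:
w(D) = -2 + D (w(D) = D - 2 = -2 + D)
o(q, V) = 3 + q + V**2 (o(q, V) = 3 + (V**2 + q) = 3 + (q + V**2) = 3 + q + V**2)
(o(w(-1), -1) + sqrt(-195 - 173))/(1 - 374) = ((3 + (-2 - 1) + (-1)**2) + sqrt(-195 - 173))/(1 - 374) = ((3 - 3 + 1) + sqrt(-368))/(-373) = (1 + 4*I*sqrt(23))*(-1/373) = -1/373 - 4*I*sqrt(23)/373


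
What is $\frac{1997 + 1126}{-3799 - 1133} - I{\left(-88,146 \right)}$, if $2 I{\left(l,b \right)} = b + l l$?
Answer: $- \frac{2162207}{548} \approx -3945.6$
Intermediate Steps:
$I{\left(l,b \right)} = \frac{b}{2} + \frac{l^{2}}{2}$ ($I{\left(l,b \right)} = \frac{b + l l}{2} = \frac{b + l^{2}}{2} = \frac{b}{2} + \frac{l^{2}}{2}$)
$\frac{1997 + 1126}{-3799 - 1133} - I{\left(-88,146 \right)} = \frac{1997 + 1126}{-3799 - 1133} - \left(\frac{1}{2} \cdot 146 + \frac{\left(-88\right)^{2}}{2}\right) = \frac{3123}{-4932} - \left(73 + \frac{1}{2} \cdot 7744\right) = 3123 \left(- \frac{1}{4932}\right) - \left(73 + 3872\right) = - \frac{347}{548} - 3945 = - \frac{2162207}{548}$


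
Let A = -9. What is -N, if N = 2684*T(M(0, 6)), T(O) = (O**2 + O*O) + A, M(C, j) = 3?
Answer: -24156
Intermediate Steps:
T(O) = -9 + 2*O**2 (T(O) = (O**2 + O*O) - 9 = (O**2 + O**2) - 9 = 2*O**2 - 9 = -9 + 2*O**2)
N = 24156 (N = 2684*(-9 + 2*3**2) = 2684*(-9 + 2*9) = 2684*(-9 + 18) = 2684*9 = 24156)
-N = -1*24156 = -24156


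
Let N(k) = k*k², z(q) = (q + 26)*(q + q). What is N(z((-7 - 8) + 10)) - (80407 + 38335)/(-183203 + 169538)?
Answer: -126551446258/13665 ≈ -9.2610e+6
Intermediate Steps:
z(q) = 2*q*(26 + q) (z(q) = (26 + q)*(2*q) = 2*q*(26 + q))
N(k) = k³
N(z((-7 - 8) + 10)) - (80407 + 38335)/(-183203 + 169538) = (2*((-7 - 8) + 10)*(26 + ((-7 - 8) + 10)))³ - (80407 + 38335)/(-183203 + 169538) = (2*(-15 + 10)*(26 + (-15 + 10)))³ - 118742/(-13665) = (2*(-5)*(26 - 5))³ - 118742*(-1)/13665 = (2*(-5)*21)³ - 1*(-118742/13665) = (-210)³ + 118742/13665 = -9261000 + 118742/13665 = -126551446258/13665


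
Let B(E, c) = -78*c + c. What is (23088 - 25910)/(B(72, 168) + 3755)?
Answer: 2822/9181 ≈ 0.30737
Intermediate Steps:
B(E, c) = -77*c
(23088 - 25910)/(B(72, 168) + 3755) = (23088 - 25910)/(-77*168 + 3755) = -2822/(-12936 + 3755) = -2822/(-9181) = -2822*(-1/9181) = 2822/9181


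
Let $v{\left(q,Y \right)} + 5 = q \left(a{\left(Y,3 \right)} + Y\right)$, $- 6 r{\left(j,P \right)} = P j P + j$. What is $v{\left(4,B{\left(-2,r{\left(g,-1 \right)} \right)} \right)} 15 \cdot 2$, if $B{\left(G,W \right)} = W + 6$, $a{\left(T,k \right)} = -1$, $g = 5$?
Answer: $250$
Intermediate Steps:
$r{\left(j,P \right)} = - \frac{j}{6} - \frac{j P^{2}}{6}$ ($r{\left(j,P \right)} = - \frac{P j P + j}{6} = - \frac{j P^{2} + j}{6} = - \frac{j + j P^{2}}{6} = - \frac{j}{6} - \frac{j P^{2}}{6}$)
$B{\left(G,W \right)} = 6 + W$
$v{\left(q,Y \right)} = -5 + q \left(-1 + Y\right)$
$v{\left(4,B{\left(-2,r{\left(g,-1 \right)} \right)} \right)} 15 \cdot 2 = \left(-5 - 4 + \left(6 - \frac{5 \left(1 + \left(-1\right)^{2}\right)}{6}\right) 4\right) 15 \cdot 2 = \left(-5 - 4 + \left(6 - \frac{5 \left(1 + 1\right)}{6}\right) 4\right) 15 \cdot 2 = \left(-5 - 4 + \left(6 - \frac{5}{6} \cdot 2\right) 4\right) 15 \cdot 2 = \left(-5 - 4 + \left(6 - \frac{5}{3}\right) 4\right) 15 \cdot 2 = \left(-5 - 4 + \frac{13}{3} \cdot 4\right) 15 \cdot 2 = \left(-5 - 4 + \frac{52}{3}\right) 15 \cdot 2 = \frac{25}{3} \cdot 15 \cdot 2 = 125 \cdot 2 = 250$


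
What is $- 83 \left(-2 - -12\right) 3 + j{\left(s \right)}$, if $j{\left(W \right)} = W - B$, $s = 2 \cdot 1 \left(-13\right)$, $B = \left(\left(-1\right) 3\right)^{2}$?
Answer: $-2525$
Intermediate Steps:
$B = 9$ ($B = \left(-3\right)^{2} = 9$)
$s = -26$ ($s = 2 \left(-13\right) = -26$)
$j{\left(W \right)} = -9 + W$ ($j{\left(W \right)} = W - 9 = -9 + W$)
$- 83 \left(-2 - -12\right) 3 + j{\left(s \right)} = - 83 \left(-2 - -12\right) 3 - 35 = - 83 \left(-2 + 12\right) 3 - 35 = \left(-83\right) 10 \cdot 3 - 35 = \left(-830\right) 3 - 35 = -2490 - 35 = -2525$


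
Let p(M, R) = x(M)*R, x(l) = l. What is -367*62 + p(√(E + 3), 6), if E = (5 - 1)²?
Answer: -22754 + 6*√19 ≈ -22728.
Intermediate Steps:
E = 16 (E = 4² = 16)
p(M, R) = M*R
-367*62 + p(√(E + 3), 6) = -367*62 + √(16 + 3)*6 = -22754 + √19*6 = -22754 + 6*√19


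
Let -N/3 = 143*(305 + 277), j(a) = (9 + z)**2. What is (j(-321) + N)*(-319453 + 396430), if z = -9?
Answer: -19219463406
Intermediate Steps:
j(a) = 0 (j(a) = (9 - 9)**2 = 0**2 = 0)
N = -249678 (N = -429*(305 + 277) = -429*582 = -3*83226 = -249678)
(j(-321) + N)*(-319453 + 396430) = (0 - 249678)*(-319453 + 396430) = -249678*76977 = -19219463406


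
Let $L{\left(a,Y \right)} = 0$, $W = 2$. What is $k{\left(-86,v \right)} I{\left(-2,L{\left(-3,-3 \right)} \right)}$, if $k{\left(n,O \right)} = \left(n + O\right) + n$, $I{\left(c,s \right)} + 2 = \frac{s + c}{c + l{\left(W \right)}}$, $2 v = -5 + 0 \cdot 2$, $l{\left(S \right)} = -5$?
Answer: $\frac{2094}{7} \approx 299.14$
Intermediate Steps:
$v = - \frac{5}{2}$ ($v = \frac{-5 + 0 \cdot 2}{2} = \frac{-5 + 0}{2} = \frac{1}{2} \left(-5\right) = - \frac{5}{2} \approx -2.5$)
$I{\left(c,s \right)} = -2 + \frac{c + s}{-5 + c}$ ($I{\left(c,s \right)} = -2 + \frac{s + c}{c - 5} = -2 + \frac{c + s}{-5 + c}$)
$k{\left(n,O \right)} = O + 2 n$ ($k{\left(n,O \right)} = \left(O + n\right) + n = O + 2 n$)
$k{\left(-86,v \right)} I{\left(-2,L{\left(-3,-3 \right)} \right)} = \left(- \frac{5}{2} + 2 \left(-86\right)\right) \frac{10 + 0 - -2}{-5 - 2} = \left(- \frac{5}{2} - 172\right) \frac{10 + 0 + 2}{-7} = - \frac{349 \left(\left(- \frac{1}{7}\right) 12\right)}{2} = \left(- \frac{349}{2}\right) \left(- \frac{12}{7}\right) = \frac{2094}{7}$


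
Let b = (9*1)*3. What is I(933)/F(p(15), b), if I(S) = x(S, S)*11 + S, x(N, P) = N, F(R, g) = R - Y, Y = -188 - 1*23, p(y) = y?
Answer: 5598/113 ≈ 49.540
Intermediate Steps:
Y = -211 (Y = -188 - 23 = -211)
b = 27 (b = 9*3 = 27)
F(R, g) = 211 + R (F(R, g) = R - 1*(-211) = R + 211 = 211 + R)
I(S) = 12*S (I(S) = S*11 + S = 11*S + S = 12*S)
I(933)/F(p(15), b) = (12*933)/(211 + 15) = 11196/226 = 11196*(1/226) = 5598/113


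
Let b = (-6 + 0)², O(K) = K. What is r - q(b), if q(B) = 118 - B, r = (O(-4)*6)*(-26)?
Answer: 542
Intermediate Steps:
b = 36 (b = (-6)² = 36)
r = 624 (r = -4*6*(-26) = -24*(-26) = 624)
r - q(b) = 624 - (118 - 1*36) = 624 - (118 - 36) = 624 - 1*82 = 624 - 82 = 542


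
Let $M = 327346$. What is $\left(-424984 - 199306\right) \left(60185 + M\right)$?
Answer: $-241931727990$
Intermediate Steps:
$\left(-424984 - 199306\right) \left(60185 + M\right) = \left(-424984 - 199306\right) \left(60185 + 327346\right) = \left(-624290\right) 387531 = -241931727990$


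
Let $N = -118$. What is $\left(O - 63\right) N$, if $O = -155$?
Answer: $25724$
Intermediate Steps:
$\left(O - 63\right) N = \left(-155 - 63\right) \left(-118\right) = \left(-218\right) \left(-118\right) = 25724$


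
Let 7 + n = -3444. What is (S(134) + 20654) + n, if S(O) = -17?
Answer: 17186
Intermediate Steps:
n = -3451 (n = -7 - 3444 = -3451)
(S(134) + 20654) + n = (-17 + 20654) - 3451 = 20637 - 3451 = 17186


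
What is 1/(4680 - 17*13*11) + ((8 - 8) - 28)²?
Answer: 1763217/2249 ≈ 784.00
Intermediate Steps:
1/(4680 - 17*13*11) + ((8 - 8) - 28)² = 1/(4680 - 221*11) + (0 - 28)² = 1/(4680 - 2431) + (-28)² = 1/2249 + 784 = 1763217/2249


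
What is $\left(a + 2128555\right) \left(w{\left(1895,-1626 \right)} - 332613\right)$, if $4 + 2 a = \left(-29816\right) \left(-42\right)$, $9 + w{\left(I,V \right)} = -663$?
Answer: $-918096523365$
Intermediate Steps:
$w{\left(I,V \right)} = -672$ ($w{\left(I,V \right)} = -9 - 663 = -672$)
$a = 626134$ ($a = -2 + \frac{\left(-29816\right) \left(-42\right)}{2} = -2 + \frac{1}{2} \cdot 1252272 = -2 + 626136 = 626134$)
$\left(a + 2128555\right) \left(w{\left(1895,-1626 \right)} - 332613\right) = \left(626134 + 2128555\right) \left(-672 - 332613\right) = 2754689 \left(-333285\right) = -918096523365$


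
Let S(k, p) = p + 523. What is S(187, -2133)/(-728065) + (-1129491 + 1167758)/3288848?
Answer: 288312249/20821696688 ≈ 0.013847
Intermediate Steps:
S(k, p) = 523 + p
S(187, -2133)/(-728065) + (-1129491 + 1167758)/3288848 = (523 - 2133)/(-728065) + (-1129491 + 1167758)/3288848 = -1610*(-1/728065) + 38267*(1/3288848) = 14/6331 + 38267/3288848 = 288312249/20821696688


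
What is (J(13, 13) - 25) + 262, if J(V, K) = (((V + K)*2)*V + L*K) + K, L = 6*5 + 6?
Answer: 1394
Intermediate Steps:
L = 36 (L = 30 + 6 = 36)
J(V, K) = 37*K + V*(2*K + 2*V) (J(V, K) = (((V + K)*2)*V + 36*K) + K = (((K + V)*2)*V + 36*K) + K = ((2*K + 2*V)*V + 36*K) + K = (V*(2*K + 2*V) + 36*K) + K = (36*K + V*(2*K + 2*V)) + K = 37*K + V*(2*K + 2*V))
(J(13, 13) - 25) + 262 = ((2*13**2 + 37*13 + 2*13*13) - 25) + 262 = ((2*169 + 481 + 338) - 25) + 262 = ((338 + 481 + 338) - 25) + 262 = (1157 - 25) + 262 = 1132 + 262 = 1394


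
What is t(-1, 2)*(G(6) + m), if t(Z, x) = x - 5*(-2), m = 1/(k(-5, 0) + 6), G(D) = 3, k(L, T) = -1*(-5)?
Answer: 408/11 ≈ 37.091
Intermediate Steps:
k(L, T) = 5
m = 1/11 (m = 1/(5 + 6) = 1/11 ≈ 0.090909)
t(Z, x) = 10 + x (t(Z, x) = x + 10 = 10 + x)
t(-1, 2)*(G(6) + m) = (10 + 2)*(3 + 1/11) = 12*(34/11) = 408/11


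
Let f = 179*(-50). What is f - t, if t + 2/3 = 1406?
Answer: -31066/3 ≈ -10355.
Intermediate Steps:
t = 4216/3 (t = -⅔ + 1406 = 4216/3 ≈ 1405.3)
f = -8950
f - t = -8950 - 1*4216/3 = -8950 - 4216/3 = -31066/3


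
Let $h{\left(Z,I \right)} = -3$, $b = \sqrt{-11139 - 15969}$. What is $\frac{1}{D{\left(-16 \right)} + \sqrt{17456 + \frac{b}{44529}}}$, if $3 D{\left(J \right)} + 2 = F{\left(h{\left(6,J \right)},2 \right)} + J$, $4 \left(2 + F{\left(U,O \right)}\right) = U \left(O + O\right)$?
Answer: $\frac{44529}{-341389 + 3 \sqrt{29686} \sqrt{129549704 + i \sqrt{753}}} \approx 0.0080351 - 9.034 \cdot 10^{-10} i$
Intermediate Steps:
$b = 6 i \sqrt{753}$ ($b = \sqrt{-27108} = 6 i \sqrt{753} \approx 164.65 i$)
$F{\left(U,O \right)} = -2 + \frac{O U}{2}$ ($F{\left(U,O \right)} = -2 + \frac{U \left(O + O\right)}{4} = -2 + \frac{U 2 O}{4} = -2 + \frac{2 O U}{4} = -2 + \frac{O U}{2}$)
$D{\left(J \right)} = - \frac{7}{3} + \frac{J}{3}$ ($D{\left(J \right)} = - \frac{2}{3} + \frac{\left(-2 + \frac{1}{2} \cdot 2 \left(-3\right)\right) + J}{3} = - \frac{2}{3} + \frac{\left(-2 - 3\right) + J}{3} = - \frac{2}{3} + \frac{-5 + J}{3} = - \frac{2}{3} + \left(- \frac{5}{3} + \frac{J}{3}\right) = - \frac{7}{3} + \frac{J}{3}$)
$\frac{1}{D{\left(-16 \right)} + \sqrt{17456 + \frac{b}{44529}}} = \frac{1}{\left(- \frac{7}{3} + \frac{1}{3} \left(-16\right)\right) + \sqrt{17456 + \frac{6 i \sqrt{753}}{44529}}} = \frac{1}{\left(- \frac{7}{3} - \frac{16}{3}\right) + \sqrt{17456 + 6 i \sqrt{753} \cdot \frac{1}{44529}}} = \frac{1}{- \frac{23}{3} + \sqrt{17456 + \frac{2 i \sqrt{753}}{14843}}}$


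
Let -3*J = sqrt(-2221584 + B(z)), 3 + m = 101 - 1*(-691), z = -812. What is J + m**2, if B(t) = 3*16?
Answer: 622521 - 4*I*sqrt(138846)/3 ≈ 6.2252e+5 - 496.83*I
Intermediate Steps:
B(t) = 48
m = 789 (m = -3 + (101 - 1*(-691)) = -3 + (101 + 691) = -3 + 792 = 789)
J = -4*I*sqrt(138846)/3 (J = -sqrt(-2221584 + 48)/3 = -4*I*sqrt(138846)/3 ≈ -496.83*I)
J + m**2 = -4*I*sqrt(138846)/3 + 789**2 = -4*I*sqrt(138846)/3 + 622521 = 622521 - 4*I*sqrt(138846)/3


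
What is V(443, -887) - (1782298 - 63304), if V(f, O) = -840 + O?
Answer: -1720721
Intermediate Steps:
V(443, -887) - (1782298 - 63304) = (-840 - 887) - (1782298 - 63304) = -1727 - 1*1718994 = -1727 - 1718994 = -1720721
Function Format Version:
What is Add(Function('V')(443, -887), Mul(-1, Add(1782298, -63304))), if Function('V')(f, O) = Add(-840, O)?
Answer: -1720721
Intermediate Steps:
Add(Function('V')(443, -887), Mul(-1, Add(1782298, -63304))) = Add(Add(-840, -887), Mul(-1, Add(1782298, -63304))) = Add(-1727, Mul(-1, 1718994)) = Add(-1727, -1718994) = -1720721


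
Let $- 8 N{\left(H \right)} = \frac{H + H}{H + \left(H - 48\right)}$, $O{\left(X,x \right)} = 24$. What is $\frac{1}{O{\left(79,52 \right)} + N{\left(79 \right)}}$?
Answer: $\frac{440}{10481} \approx 0.041981$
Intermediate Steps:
$N{\left(H \right)} = - \frac{H}{4 \left(-48 + 2 H\right)}$ ($N{\left(H \right)} = - \frac{\left(H + H\right) \frac{1}{H + \left(H - 48\right)}}{8} = - \frac{2 H \frac{1}{H + \left(H - 48\right)}}{8} = - \frac{2 H \frac{1}{H + \left(-48 + H\right)}}{8} = - \frac{2 H \frac{1}{-48 + 2 H}}{8} = - \frac{H}{4 \left(-48 + 2 H\right)}$)
$\frac{1}{O{\left(79,52 \right)} + N{\left(79 \right)}} = \frac{1}{24 - \frac{79}{-192 + 8 \cdot 79}} = \frac{1}{24 - \frac{79}{-192 + 632}} = \frac{1}{24 - \frac{79}{440}} = \frac{1}{\frac{10481}{440}} = \frac{440}{10481}$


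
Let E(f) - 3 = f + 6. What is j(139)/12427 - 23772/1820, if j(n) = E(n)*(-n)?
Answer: -11887703/807755 ≈ -14.717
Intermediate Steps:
E(f) = 9 + f (E(f) = 3 + (f + 6) = 3 + (6 + f) = 9 + f)
j(n) = -n*(9 + n) (j(n) = (9 + n)*(-n) = -n*(9 + n))
j(139)/12427 - 23772/1820 = -1*139*(9 + 139)/12427 - 23772/1820 = -1*139*148*(1/12427) - 23772*1/1820 = -20572*1/12427 - 849/65 = -20572/12427 - 849/65 = -11887703/807755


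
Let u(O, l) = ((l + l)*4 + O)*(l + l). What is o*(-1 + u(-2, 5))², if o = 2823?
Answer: 405498543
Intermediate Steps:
u(O, l) = 2*l*(O + 8*l) (u(O, l) = ((2*l)*4 + O)*(2*l) = (8*l + O)*(2*l) = (O + 8*l)*(2*l) = 2*l*(O + 8*l))
o*(-1 + u(-2, 5))² = 2823*(-1 + 2*5*(-2 + 8*5))² = 2823*(-1 + 2*5*(-2 + 40))² = 2823*(-1 + 2*5*38)² = 2823*(-1 + 380)² = 2823*379² = 2823*143641 = 405498543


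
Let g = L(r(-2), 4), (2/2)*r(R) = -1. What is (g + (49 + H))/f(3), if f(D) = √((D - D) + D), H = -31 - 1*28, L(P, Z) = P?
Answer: -11*√3/3 ≈ -6.3509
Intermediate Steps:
r(R) = -1
g = -1
H = -59 (H = -31 - 28 = -59)
f(D) = √D (f(D) = √(0 + D) = √D)
(g + (49 + H))/f(3) = (-1 + (49 - 59))/(√3) = (√3/3)*(-1 - 10) = (√3/3)*(-11) = -11*√3/3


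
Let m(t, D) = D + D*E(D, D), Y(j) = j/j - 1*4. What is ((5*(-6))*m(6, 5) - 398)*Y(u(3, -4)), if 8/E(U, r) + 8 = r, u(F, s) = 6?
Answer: 444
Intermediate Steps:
E(U, r) = 8/(-8 + r)
Y(j) = -3 (Y(j) = 1 - 4 = -3)
m(t, D) = D + 8*D/(-8 + D) (m(t, D) = D + D*(8/(-8 + D)) = D + 8*D/(-8 + D))
((5*(-6))*m(6, 5) - 398)*Y(u(3, -4)) = ((5*(-6))*(5²/(-8 + 5)) - 398)*(-3) = (-750/(-3) - 398)*(-3) = (-750*(-1)/3 - 398)*(-3) = (-30*(-25/3) - 398)*(-3) = (250 - 398)*(-3) = -148*(-3) = 444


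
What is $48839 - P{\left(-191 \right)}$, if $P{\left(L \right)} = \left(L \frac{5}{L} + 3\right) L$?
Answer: $50367$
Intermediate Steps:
$P{\left(L \right)} = 8 L$ ($P{\left(L \right)} = \left(5 + 3\right) L = 8 L$)
$48839 - P{\left(-191 \right)} = 48839 - 8 \left(-191\right) = 48839 - -1528 = 48839 + 1528 = 50367$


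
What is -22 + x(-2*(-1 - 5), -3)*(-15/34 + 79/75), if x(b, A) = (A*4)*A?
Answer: 16/425 ≈ 0.037647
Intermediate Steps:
x(b, A) = 4*A² (x(b, A) = (4*A)*A = 4*A²)
-22 + x(-2*(-1 - 5), -3)*(-15/34 + 79/75) = -22 + (4*(-3)²)*(-15/34 + 79/75) = -22 + (4*9)*(-15*1/34 + 79*(1/75)) = -22 + 36*(-15/34 + 79/75) = -22 + 36*(1561/2550) = -22 + 9366/425 = 16/425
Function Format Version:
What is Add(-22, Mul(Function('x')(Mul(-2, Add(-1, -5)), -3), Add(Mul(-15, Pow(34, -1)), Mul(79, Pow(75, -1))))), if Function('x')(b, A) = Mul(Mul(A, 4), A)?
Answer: Rational(16, 425) ≈ 0.037647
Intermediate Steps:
Function('x')(b, A) = Mul(4, Pow(A, 2)) (Function('x')(b, A) = Mul(Mul(4, A), A) = Mul(4, Pow(A, 2)))
Add(-22, Mul(Function('x')(Mul(-2, Add(-1, -5)), -3), Add(Mul(-15, Pow(34, -1)), Mul(79, Pow(75, -1))))) = Add(-22, Mul(Mul(4, Pow(-3, 2)), Add(Mul(-15, Pow(34, -1)), Mul(79, Pow(75, -1))))) = Add(-22, Mul(Mul(4, 9), Add(Mul(-15, Rational(1, 34)), Mul(79, Rational(1, 75))))) = Add(-22, Mul(36, Add(Rational(-15, 34), Rational(79, 75)))) = Add(-22, Mul(36, Rational(1561, 2550))) = Add(-22, Rational(9366, 425)) = Rational(16, 425)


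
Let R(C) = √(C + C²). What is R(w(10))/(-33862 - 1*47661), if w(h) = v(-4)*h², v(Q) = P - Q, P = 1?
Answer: -10*√2505/81523 ≈ -0.0061394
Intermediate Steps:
v(Q) = 1 - Q
w(h) = 5*h² (w(h) = (1 - 1*(-4))*h² = (1 + 4)*h² = 5*h²)
R(w(10))/(-33862 - 1*47661) = √((5*10²)*(1 + 5*10²))/(-33862 - 1*47661) = √((5*100)*(1 + 5*100))/(-33862 - 47661) = √(500*(1 + 500))/(-81523) = √(500*501)*(-1/81523) = √250500*(-1/81523) = (10*√2505)*(-1/81523) = -10*√2505/81523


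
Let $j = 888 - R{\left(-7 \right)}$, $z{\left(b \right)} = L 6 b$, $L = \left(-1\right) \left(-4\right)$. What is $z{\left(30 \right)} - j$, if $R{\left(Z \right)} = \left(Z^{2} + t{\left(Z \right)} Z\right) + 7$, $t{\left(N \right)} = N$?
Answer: $-63$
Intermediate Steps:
$L = 4$
$R{\left(Z \right)} = 7 + 2 Z^{2}$ ($R{\left(Z \right)} = \left(Z^{2} + Z Z\right) + 7 = \left(Z^{2} + Z^{2}\right) + 7 = 2 Z^{2} + 7 = 7 + 2 Z^{2}$)
$z{\left(b \right)} = 24 b$ ($z{\left(b \right)} = 4 \cdot 6 b = 24 b$)
$j = 783$ ($j = 888 - \left(7 + 2 \left(-7\right)^{2}\right) = 888 - \left(7 + 2 \cdot 49\right) = 888 - \left(7 + 98\right) = 888 - 105 = 783$)
$z{\left(30 \right)} - j = 24 \cdot 30 - 783 = 720 - 783 = -63$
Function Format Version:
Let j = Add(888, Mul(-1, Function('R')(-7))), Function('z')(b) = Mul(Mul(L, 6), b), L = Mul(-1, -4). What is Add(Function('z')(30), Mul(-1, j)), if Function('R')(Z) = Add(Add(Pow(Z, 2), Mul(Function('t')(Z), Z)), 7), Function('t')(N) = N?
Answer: -63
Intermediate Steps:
L = 4
Function('R')(Z) = Add(7, Mul(2, Pow(Z, 2))) (Function('R')(Z) = Add(Add(Pow(Z, 2), Mul(Z, Z)), 7) = Add(Add(Pow(Z, 2), Pow(Z, 2)), 7) = Add(Mul(2, Pow(Z, 2)), 7) = Add(7, Mul(2, Pow(Z, 2))))
Function('z')(b) = Mul(24, b) (Function('z')(b) = Mul(Mul(4, 6), b) = Mul(24, b))
j = 783 (j = Add(888, Mul(-1, Add(7, Mul(2, Pow(-7, 2))))) = Add(888, Mul(-1, Add(7, Mul(2, 49)))) = Add(888, Mul(-1, Add(7, 98))) = Add(888, Mul(-1, 105)) = Add(888, -105) = 783)
Add(Function('z')(30), Mul(-1, j)) = Add(Mul(24, 30), Mul(-1, 783)) = Add(720, -783) = -63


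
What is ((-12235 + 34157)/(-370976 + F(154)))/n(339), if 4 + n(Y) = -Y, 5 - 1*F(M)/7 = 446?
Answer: 21922/128303609 ≈ 0.00017086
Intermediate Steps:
F(M) = -3087 (F(M) = 35 - 7*446 = 35 - 3122 = -3087)
n(Y) = -4 - Y
((-12235 + 34157)/(-370976 + F(154)))/n(339) = ((-12235 + 34157)/(-370976 - 3087))/(-4 - 1*339) = (21922/(-374063))/(-4 - 339) = (21922*(-1/374063))/(-343) = -21922/374063*(-1/343) = 21922/128303609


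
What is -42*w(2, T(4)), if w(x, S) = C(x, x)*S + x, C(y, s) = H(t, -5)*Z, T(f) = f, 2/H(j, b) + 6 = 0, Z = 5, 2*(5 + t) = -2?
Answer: 196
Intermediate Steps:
t = -6 (t = -5 + (½)*(-2) = -5 - 1 = -6)
H(j, b) = -⅓ (H(j, b) = 2/(-6 + 0) = 2/(-6) = 2*(-⅙) = -⅓)
C(y, s) = -5/3 (C(y, s) = -⅓*5 = -5/3)
w(x, S) = x - 5*S/3 (w(x, S) = -5*S/3 + x = x - 5*S/3)
-42*w(2, T(4)) = -42*(2 - 5/3*4) = -42*(2 - 20/3) = -42*(-14/3) = 196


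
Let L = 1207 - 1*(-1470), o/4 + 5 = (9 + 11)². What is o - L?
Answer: -1097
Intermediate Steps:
o = 1580 (o = -20 + 4*(9 + 11)² = -20 + 4*20² = -20 + 4*400 = -20 + 1600 = 1580)
L = 2677 (L = 1207 + 1470 = 2677)
o - L = 1580 - 1*2677 = 1580 - 2677 = -1097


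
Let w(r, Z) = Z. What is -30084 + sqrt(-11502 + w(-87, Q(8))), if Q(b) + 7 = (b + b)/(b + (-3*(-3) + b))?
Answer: -30084 + I*sqrt(287709)/5 ≈ -30084.0 + 107.28*I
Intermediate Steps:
Q(b) = -7 + 2*b/(9 + 2*b) (Q(b) = -7 + (b + b)/(b + (-3*(-3) + b)) = -7 + (2*b)/(b + (9 + b)) = -7 + (2*b)/(9 + 2*b) = -7 + 2*b/(9 + 2*b))
-30084 + sqrt(-11502 + w(-87, Q(8))) = -30084 + sqrt(-11502 + 3*(-21 - 4*8)/(9 + 2*8)) = -30084 + sqrt(-11502 + 3*(-21 - 32)/(9 + 16)) = -30084 + sqrt(-11502 + 3*(-53)/25) = -30084 + sqrt(-11502 + 3*(1/25)*(-53)) = -30084 + sqrt(-11502 - 159/25) = -30084 + sqrt(-287709/25) = -30084 + I*sqrt(287709)/5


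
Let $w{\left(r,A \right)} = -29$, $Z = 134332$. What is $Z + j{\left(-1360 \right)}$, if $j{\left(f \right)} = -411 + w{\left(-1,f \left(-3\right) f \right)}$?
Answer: $133892$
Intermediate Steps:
$j{\left(f \right)} = -440$ ($j{\left(f \right)} = -411 - 29 = -440$)
$Z + j{\left(-1360 \right)} = 134332 - 440 = 133892$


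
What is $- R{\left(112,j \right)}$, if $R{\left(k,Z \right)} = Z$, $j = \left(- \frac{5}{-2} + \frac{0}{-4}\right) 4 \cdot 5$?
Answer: $-50$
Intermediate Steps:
$j = 50$ ($j = \left(\left(-5\right) \left(- \frac{1}{2}\right) + 0 \left(- \frac{1}{4}\right)\right) 4 \cdot 5 = \left(\frac{5}{2} + 0\right) 4 \cdot 5 = \frac{5}{2} \cdot 4 \cdot 5 = 10 \cdot 5 = 50$)
$- R{\left(112,j \right)} = \left(-1\right) 50 = -50$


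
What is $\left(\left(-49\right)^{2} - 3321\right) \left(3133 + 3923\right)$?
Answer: $-6491520$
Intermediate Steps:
$\left(\left(-49\right)^{2} - 3321\right) \left(3133 + 3923\right) = \left(2401 - 3321\right) 7056 = \left(-920\right) 7056 = -6491520$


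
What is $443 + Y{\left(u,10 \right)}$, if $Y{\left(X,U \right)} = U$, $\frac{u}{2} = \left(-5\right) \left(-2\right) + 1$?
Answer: $453$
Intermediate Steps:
$u = 22$ ($u = 2 \left(\left(-5\right) \left(-2\right) + 1\right) = 2 \left(10 + 1\right) = 2 \cdot 11 = 22$)
$443 + Y{\left(u,10 \right)} = 443 + 10 = 453$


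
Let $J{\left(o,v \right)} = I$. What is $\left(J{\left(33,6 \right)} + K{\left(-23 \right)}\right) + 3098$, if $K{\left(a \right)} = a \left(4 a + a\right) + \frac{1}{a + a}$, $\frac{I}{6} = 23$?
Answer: $\frac{270525}{46} \approx 5881.0$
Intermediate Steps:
$I = 138$ ($I = 6 \cdot 23 = 138$)
$K{\left(a \right)} = \frac{1}{2 a} + 5 a^{2}$ ($K{\left(a \right)} = a 5 a + \frac{1}{2 a} = 5 a^{2} + \frac{1}{2 a} = \frac{1}{2 a} + 5 a^{2}$)
$J{\left(o,v \right)} = 138$
$\left(J{\left(33,6 \right)} + K{\left(-23 \right)}\right) + 3098 = \left(138 + \frac{1 + 10 \left(-23\right)^{3}}{2 \left(-23\right)}\right) + 3098 = \left(138 + \frac{1}{2} \left(- \frac{1}{23}\right) \left(1 + 10 \left(-12167\right)\right)\right) + 3098 = \left(138 + \frac{1}{2} \left(- \frac{1}{23}\right) \left(1 - 121670\right)\right) + 3098 = \left(138 + \frac{1}{2} \left(- \frac{1}{23}\right) \left(-121669\right)\right) + 3098 = \left(138 + \frac{121669}{46}\right) + 3098 = \frac{128017}{46} + 3098 = \frac{270525}{46}$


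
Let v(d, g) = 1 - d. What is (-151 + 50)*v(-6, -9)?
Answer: -707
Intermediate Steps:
(-151 + 50)*v(-6, -9) = (-151 + 50)*(1 - 1*(-6)) = -101*(1 + 6) = -101*7 = -707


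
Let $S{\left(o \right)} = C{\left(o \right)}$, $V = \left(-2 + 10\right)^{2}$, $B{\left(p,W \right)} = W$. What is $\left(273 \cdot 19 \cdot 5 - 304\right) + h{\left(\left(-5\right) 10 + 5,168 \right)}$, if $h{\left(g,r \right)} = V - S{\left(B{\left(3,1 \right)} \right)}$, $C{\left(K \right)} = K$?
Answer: $25694$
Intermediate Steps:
$V = 64$ ($V = 8^{2} = 64$)
$S{\left(o \right)} = o$
$h{\left(g,r \right)} = 63$ ($h{\left(g,r \right)} = 64 - 1 = 63$)
$\left(273 \cdot 19 \cdot 5 - 304\right) + h{\left(\left(-5\right) 10 + 5,168 \right)} = \left(273 \cdot 19 \cdot 5 - 304\right) + 63 = \left(273 \cdot 95 - 304\right) + 63 = \left(25935 - 304\right) + 63 = 25631 + 63 = 25694$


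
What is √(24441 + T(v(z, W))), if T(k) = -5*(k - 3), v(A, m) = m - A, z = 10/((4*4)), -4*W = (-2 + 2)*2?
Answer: √391346/4 ≈ 156.39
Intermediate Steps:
W = 0 (W = -(-2 + 2)*2/4 = -0*2 = -¼*0 = 0)
z = 5/8 (z = 10/16 = 10*(1/16) = 5/8 ≈ 0.62500)
T(k) = 15 - 5*k (T(k) = -5*(-3 + k) = 15 - 5*k)
√(24441 + T(v(z, W))) = √(24441 + (15 - 5*(0 - 1*5/8))) = √(24441 + (15 - 5*(0 - 5/8))) = √(24441 + (15 - 5*(-5/8))) = √(24441 + (15 + 25/8)) = √(24441 + 145/8) = √(195673/8) = √391346/4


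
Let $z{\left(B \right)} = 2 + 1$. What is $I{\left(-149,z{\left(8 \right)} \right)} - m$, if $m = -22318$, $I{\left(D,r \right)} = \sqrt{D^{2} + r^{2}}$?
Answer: $22318 + \sqrt{22210} \approx 22467.0$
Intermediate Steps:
$z{\left(B \right)} = 3$
$I{\left(-149,z{\left(8 \right)} \right)} - m = \sqrt{\left(-149\right)^{2} + 3^{2}} - -22318 = \sqrt{22201 + 9} + 22318 = \sqrt{22210} + 22318 = 22318 + \sqrt{22210}$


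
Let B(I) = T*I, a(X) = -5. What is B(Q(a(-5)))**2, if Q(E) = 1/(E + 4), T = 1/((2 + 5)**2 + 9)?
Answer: 1/3364 ≈ 0.00029727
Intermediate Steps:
T = 1/58 (T = 1/(7**2 + 9) = 1/(49 + 9) = 1/58 ≈ 0.017241)
Q(E) = 1/(4 + E)
B(I) = I/58
B(Q(a(-5)))**2 = (1/(58*(4 - 5)))**2 = ((1/58)/(-1))**2 = ((1/58)*(-1))**2 = (-1/58)**2 = 1/3364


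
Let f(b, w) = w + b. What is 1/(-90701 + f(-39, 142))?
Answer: -1/90598 ≈ -1.1038e-5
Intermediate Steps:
f(b, w) = b + w
1/(-90701 + f(-39, 142)) = 1/(-90701 + (-39 + 142)) = 1/(-90701 + 103) = 1/(-90598) = -1/90598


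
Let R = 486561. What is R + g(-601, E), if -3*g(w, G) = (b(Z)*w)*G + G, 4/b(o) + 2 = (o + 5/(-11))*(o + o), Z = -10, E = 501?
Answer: 556210840/1139 ≈ 4.8833e+5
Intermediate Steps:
b(o) = 4/(-2 + 2*o*(-5/11 + o)) (b(o) = 4/(-2 + (o + 5/(-11))*(o + o)) = 4/(-2 + (o + 5*(-1/11))*(2*o)) = 4/(-2 + (o - 5/11)*(2*o)) = 4/(-2 + (-5/11 + o)*(2*o)) = 4/(-2 + 2*o*(-5/11 + o)))
g(w, G) = -G/3 - 22*G*w/3417 (g(w, G) = -(((22/(-11 - 5*(-10) + 11*(-10)²))*w)*G + G)/3 = -(((22/(-11 + 50 + 11*100))*w)*G + G)/3 = -(((22/(-11 + 50 + 1100))*w)*G + G)/3 = -(((22/1139)*w)*G + G)/3 = -(((22*(1/1139))*w)*G + G)/3 = -((22*w/1139)*G + G)/3 = -(22*G*w/1139 + G)/3 = -(G + 22*G*w/1139)/3 = -G/3 - 22*G*w/3417)
R + g(-601, E) = 486561 - 1/3417*501*(1139 + 22*(-601)) = 486561 - 1/3417*501*(1139 - 13222) = 486561 - 1/3417*501*(-12083) = 486561 + 2017861/1139 = 556210840/1139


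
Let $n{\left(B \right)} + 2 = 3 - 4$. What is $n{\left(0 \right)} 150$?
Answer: $-450$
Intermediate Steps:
$n{\left(B \right)} = -3$ ($n{\left(B \right)} = -2 + \left(3 - 4\right) = -2 - 1 = -3$)
$n{\left(0 \right)} 150 = \left(-3\right) 150 = -450$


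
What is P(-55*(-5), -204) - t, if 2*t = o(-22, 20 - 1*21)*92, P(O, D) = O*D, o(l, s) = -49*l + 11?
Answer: -106194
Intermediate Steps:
o(l, s) = 11 - 49*l
P(O, D) = D*O
t = 50094 (t = ((11 - 49*(-22))*92)/2 = ((11 + 1078)*92)/2 = (1089*92)/2 = (1/2)*100188 = 50094)
P(-55*(-5), -204) - t = -(-11220)*(-5) - 1*50094 = -204*275 - 50094 = -56100 - 50094 = -106194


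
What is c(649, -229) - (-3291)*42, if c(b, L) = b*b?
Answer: 559423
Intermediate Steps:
c(b, L) = b**2
c(649, -229) - (-3291)*42 = 649**2 - (-3291)*42 = 421201 - 1*(-138222) = 421201 + 138222 = 559423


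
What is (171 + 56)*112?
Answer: 25424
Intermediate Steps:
(171 + 56)*112 = 227*112 = 25424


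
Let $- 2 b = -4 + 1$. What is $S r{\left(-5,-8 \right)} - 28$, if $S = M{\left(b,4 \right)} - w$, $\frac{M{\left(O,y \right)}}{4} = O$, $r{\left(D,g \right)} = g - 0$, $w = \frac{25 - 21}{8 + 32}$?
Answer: $- \frac{376}{5} \approx -75.2$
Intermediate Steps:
$w = \frac{1}{10}$ ($w = \frac{4}{40} = 4 \cdot \frac{1}{40} = \frac{1}{10} \approx 0.1$)
$b = \frac{3}{2}$ ($b = - \frac{-4 + 1}{2} = \left(- \frac{1}{2}\right) \left(-3\right) = \frac{3}{2} \approx 1.5$)
$r{\left(D,g \right)} = g$ ($r{\left(D,g \right)} = g + 0 = g$)
$M{\left(O,y \right)} = 4 O$
$S = \frac{59}{10}$ ($S = 4 \cdot \frac{3}{2} - \frac{1}{10} = 6 - \frac{1}{10} = \frac{59}{10} \approx 5.9$)
$S r{\left(-5,-8 \right)} - 28 = \frac{59}{10} \left(-8\right) - 28 = - \frac{236}{5} - 28 = - \frac{376}{5}$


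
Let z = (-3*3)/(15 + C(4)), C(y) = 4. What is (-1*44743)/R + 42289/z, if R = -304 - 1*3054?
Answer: -2697720091/30222 ≈ -89264.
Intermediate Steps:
z = -9/19 (z = (-3*3)/(15 + 4) = -9/19 ≈ -0.47368)
R = -3358 (R = -304 - 3054 = -3358)
(-1*44743)/R + 42289/z = -1*44743/(-3358) + 42289/(-9/19) = -44743*(-1/3358) + 42289*(-19/9) = 44743/3358 - 803491/9 = -2697720091/30222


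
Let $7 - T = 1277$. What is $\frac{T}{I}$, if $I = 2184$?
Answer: $- \frac{635}{1092} \approx -0.5815$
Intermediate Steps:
$T = -1270$ ($T = 7 - 1277 = -1270$)
$\frac{T}{I} = - \frac{1270}{2184} = \left(-1270\right) \frac{1}{2184} = - \frac{635}{1092}$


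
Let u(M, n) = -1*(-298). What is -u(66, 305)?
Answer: -298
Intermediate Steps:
u(M, n) = 298
-u(66, 305) = -1*298 = -298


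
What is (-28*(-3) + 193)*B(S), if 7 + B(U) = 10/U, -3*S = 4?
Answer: -8033/2 ≈ -4016.5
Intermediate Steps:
S = -4/3 (S = -⅓*4 = -4/3 ≈ -1.3333)
B(U) = -7 + 10/U
(-28*(-3) + 193)*B(S) = (-28*(-3) + 193)*(-7 + 10/(-4/3)) = (84 + 193)*(-7 + 10*(-¾)) = 277*(-7 - 15/2) = 277*(-29/2) = -8033/2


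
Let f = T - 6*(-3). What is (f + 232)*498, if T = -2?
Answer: 123504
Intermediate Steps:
f = 16 (f = -2 - 6*(-3) = -2 + 18 = 16)
(f + 232)*498 = (16 + 232)*498 = 248*498 = 123504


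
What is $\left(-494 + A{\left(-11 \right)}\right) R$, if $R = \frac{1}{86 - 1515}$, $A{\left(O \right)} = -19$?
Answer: $\frac{513}{1429} \approx 0.35899$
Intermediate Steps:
$R = - \frac{1}{1429}$ ($R = \frac{1}{-1429} = - \frac{1}{1429} \approx -0.00069979$)
$\left(-494 + A{\left(-11 \right)}\right) R = \left(-494 - 19\right) \left(- \frac{1}{1429}\right) = \left(-513\right) \left(- \frac{1}{1429}\right) = \frac{513}{1429}$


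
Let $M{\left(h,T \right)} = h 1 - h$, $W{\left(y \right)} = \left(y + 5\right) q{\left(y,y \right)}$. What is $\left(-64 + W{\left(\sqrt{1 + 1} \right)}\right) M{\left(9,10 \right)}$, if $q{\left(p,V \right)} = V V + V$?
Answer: $0$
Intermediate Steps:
$q{\left(p,V \right)} = V + V^{2}$ ($q{\left(p,V \right)} = V^{2} + V = V + V^{2}$)
$W{\left(y \right)} = y \left(1 + y\right) \left(5 + y\right)$ ($W{\left(y \right)} = \left(y + 5\right) y \left(1 + y\right) = \left(5 + y\right) y \left(1 + y\right) = y \left(1 + y\right) \left(5 + y\right)$)
$M{\left(h,T \right)} = 0$ ($M{\left(h,T \right)} = h - h = 0$)
$\left(-64 + W{\left(\sqrt{1 + 1} \right)}\right) M{\left(9,10 \right)} = \left(-64 + \sqrt{1 + 1} \left(1 + \sqrt{1 + 1}\right) \left(5 + \sqrt{1 + 1}\right)\right) 0 = \left(-64 + \sqrt{2} \left(1 + \sqrt{2}\right) \left(5 + \sqrt{2}\right)\right) 0 = 0$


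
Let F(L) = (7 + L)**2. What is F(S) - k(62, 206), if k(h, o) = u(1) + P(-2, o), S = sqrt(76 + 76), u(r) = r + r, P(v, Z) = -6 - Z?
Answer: 411 + 28*sqrt(38) ≈ 583.60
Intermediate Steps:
u(r) = 2*r
S = 2*sqrt(38) (S = sqrt(152) = 2*sqrt(38) ≈ 12.329)
k(h, o) = -4 - o (k(h, o) = 2*1 + (-6 - o) = 2 + (-6 - o) = -4 - o)
F(S) - k(62, 206) = (7 + 2*sqrt(38))**2 - (-4 - 1*206) = (7 + 2*sqrt(38))**2 - (-4 - 206) = (7 + 2*sqrt(38))**2 - 1*(-210) = (7 + 2*sqrt(38))**2 + 210 = 210 + (7 + 2*sqrt(38))**2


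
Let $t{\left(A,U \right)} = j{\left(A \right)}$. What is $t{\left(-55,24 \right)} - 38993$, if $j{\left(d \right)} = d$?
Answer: $-39048$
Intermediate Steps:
$t{\left(A,U \right)} = A$
$t{\left(-55,24 \right)} - 38993 = -55 - 38993 = -39048$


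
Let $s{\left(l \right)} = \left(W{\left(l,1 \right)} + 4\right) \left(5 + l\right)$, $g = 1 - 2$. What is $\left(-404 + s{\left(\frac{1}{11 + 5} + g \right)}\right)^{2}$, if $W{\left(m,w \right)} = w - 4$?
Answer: $\frac{40947201}{256} \approx 1.5995 \cdot 10^{5}$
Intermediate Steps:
$g = -1$ ($g = 1 - 2 = -1$)
$W{\left(m,w \right)} = -4 + w$
$s{\left(l \right)} = 5 + l$ ($s{\left(l \right)} = \left(\left(-4 + 1\right) + 4\right) \left(5 + l\right) = \left(-3 + 4\right) \left(5 + l\right) = 1 \left(5 + l\right) = 5 + l$)
$\left(-404 + s{\left(\frac{1}{11 + 5} + g \right)}\right)^{2} = \left(-404 + \left(5 - \left(1 - \frac{1}{11 + 5}\right)\right)\right)^{2} = \left(-404 + \left(5 - \left(1 - \frac{1}{16}\right)\right)\right)^{2} = \left(-404 + \left(5 + \left(\frac{1}{16} - 1\right)\right)\right)^{2} = \left(-404 + \left(5 - \frac{15}{16}\right)\right)^{2} = \left(-404 + \frac{65}{16}\right)^{2} = \left(- \frac{6399}{16}\right)^{2} = \frac{40947201}{256}$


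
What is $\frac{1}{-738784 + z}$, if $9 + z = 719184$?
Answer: $- \frac{1}{19609} \approx -5.0997 \cdot 10^{-5}$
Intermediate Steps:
$z = 719175$ ($z = -9 + 719184 = 719175$)
$\frac{1}{-738784 + z} = \frac{1}{-738784 + 719175} = \frac{1}{-19609} = - \frac{1}{19609}$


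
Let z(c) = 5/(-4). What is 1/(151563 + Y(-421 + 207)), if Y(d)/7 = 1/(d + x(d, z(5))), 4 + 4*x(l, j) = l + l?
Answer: 46/6971897 ≈ 6.5979e-6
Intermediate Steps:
z(c) = -5/4 (z(c) = 5*(-¼) = -5/4)
x(l, j) = -1 + l/2 (x(l, j) = -1 + (l + l)/4 = -1 + (2*l)/4 = -1 + l/2)
Y(d) = 7/(-1 + 3*d/2) (Y(d) = 7/(d + (-1 + d/2)) = 7/(-1 + 3*d/2))
1/(151563 + Y(-421 + 207)) = 1/(151563 + 14/(-2 + 3*(-421 + 207))) = 1/(151563 + 14/(-2 + 3*(-214))) = 1/(151563 + 14/(-2 - 642)) = 1/(151563 + 14/(-644)) = 1/(151563 + 14*(-1/644)) = 1/(151563 - 1/46) = 1/(6971897/46) = 46/6971897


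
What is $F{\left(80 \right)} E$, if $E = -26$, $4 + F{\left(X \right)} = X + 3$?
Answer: $-2054$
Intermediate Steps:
$F{\left(X \right)} = -1 + X$ ($F{\left(X \right)} = -4 + \left(X + 3\right) = -4 + \left(3 + X\right) = -1 + X$)
$F{\left(80 \right)} E = \left(-1 + 80\right) \left(-26\right) = 79 \left(-26\right) = -2054$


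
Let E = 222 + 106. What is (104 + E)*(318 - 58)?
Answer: 112320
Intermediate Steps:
E = 328
(104 + E)*(318 - 58) = (104 + 328)*(318 - 58) = 432*260 = 112320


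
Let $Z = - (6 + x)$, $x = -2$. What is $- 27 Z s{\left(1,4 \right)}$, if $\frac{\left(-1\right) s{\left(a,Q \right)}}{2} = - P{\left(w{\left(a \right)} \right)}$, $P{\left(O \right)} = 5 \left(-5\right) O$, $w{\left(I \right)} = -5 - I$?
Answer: $32400$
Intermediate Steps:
$Z = -4$ ($Z = - (6 - 2) = \left(-1\right) 4 = -4$)
$P{\left(O \right)} = - 25 O$
$s{\left(a,Q \right)} = 250 + 50 a$ ($s{\left(a,Q \right)} = - 2 \left(- \left(-25\right) \left(-5 - a\right)\right) = - 2 \left(- (125 + 25 a)\right) = - 2 \left(-125 - 25 a\right) = 250 + 50 a$)
$- 27 Z s{\left(1,4 \right)} = \left(-27\right) \left(-4\right) \left(250 + 50 \cdot 1\right) = 108 \left(250 + 50\right) = 108 \cdot 300 = 32400$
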